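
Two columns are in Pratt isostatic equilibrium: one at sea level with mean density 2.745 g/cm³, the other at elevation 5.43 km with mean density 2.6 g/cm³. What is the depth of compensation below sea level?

ρ_ref D = ρ (D + h) → D (ρ_ref − ρ) = ρ h.
D = ρ h/(ρ_ref − ρ) = 2.6 × 5.43 km/(2.745 − 2.6) = 97.4 km.

97.4 km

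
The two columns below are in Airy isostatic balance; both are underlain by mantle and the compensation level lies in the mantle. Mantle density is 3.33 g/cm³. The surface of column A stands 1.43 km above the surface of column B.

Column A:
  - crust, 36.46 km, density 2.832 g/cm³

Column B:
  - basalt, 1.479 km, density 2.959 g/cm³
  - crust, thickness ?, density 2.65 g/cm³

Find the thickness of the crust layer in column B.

18.9 km

Take the compensation level at the base of the deeper column (depth z_c below the surface of column A) and equate Σ ρ_i t_i down to z_c; mantle fills any gap and the z_c terms cancel.
Column A: 36.46×2.832 + (z_c − 36.46)×3.33
Column B: 1.43×0 + 1.479×2.959 + x×2.65 + (z_c − 1.43 − 1.479 − x)×3.33
The z_c×3.33 term appears on both sides and cancels. Collect the known terms of each column as K = Σ(ρt)_known − 3.33 × (depth of known layers): K_A = 103.25472 − 3.33×36.46 = −18.15708; K_B = 4.376361 − 3.33×(1.43 + 1.479) = −5.310609.
Balance: K_A = K_B − x×(3.33 − 2.65), so x = (K_B − K_A)/(3.33 − 2.65) = 12.8465/0.68 = 18.9 km.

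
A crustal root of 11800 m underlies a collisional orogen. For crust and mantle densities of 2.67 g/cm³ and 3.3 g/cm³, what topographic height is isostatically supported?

2780 m

In Airy isostatic equilibrium: ρ_c h = (ρ_m − ρ_c) r.
h = r (ρ_m − ρ_c) / ρ_c = 11800 m × (3.3 − 2.67) / 2.67 = 2780 m.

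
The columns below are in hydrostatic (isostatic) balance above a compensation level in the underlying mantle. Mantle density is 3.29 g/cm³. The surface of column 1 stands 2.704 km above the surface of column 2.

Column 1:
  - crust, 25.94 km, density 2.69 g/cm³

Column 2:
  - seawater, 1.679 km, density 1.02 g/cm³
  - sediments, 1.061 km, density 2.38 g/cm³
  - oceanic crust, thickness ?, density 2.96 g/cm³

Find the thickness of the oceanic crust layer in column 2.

Take the compensation level at the base of the deeper column (depth z_c below the surface of column 1) and equate Σ ρ_i t_i down to z_c; mantle fills any gap and the z_c terms cancel.
Column 1: 25.94×2.69 + (z_c − 25.94)×3.29
Column 2: 2.704×0 + 1.679×1.02 + 1.061×2.38 + x×2.96 + (z_c − 2.704 − 2.74 − x)×3.29
The z_c×3.29 term appears on both sides and cancels. Collect the known terms of each column as K = Σ(ρt)_known − 3.29 × (depth of known layers): K_1 = 69.7786 − 3.29×25.94 = −15.564; K_2 = 4.23776 − 3.29×(2.704 + 2.74) = −13.673.
Balance: K_1 = K_2 − x×(3.29 − 2.96), so x = (K_2 − K_1)/(3.29 − 2.96) = 1.891/0.33 = 5.73 km.

5.73 km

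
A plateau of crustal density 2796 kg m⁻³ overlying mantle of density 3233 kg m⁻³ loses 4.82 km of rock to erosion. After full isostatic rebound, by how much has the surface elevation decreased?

0.652 km

Rebound u = e ρ_c/ρ_m = 4.82 km × 2796/3233 = 4.168 km.
Net surface drop = e − u = 4.82 km − 4.168 km = e (ρ_m − ρ_c)/ρ_m = 0.652 km.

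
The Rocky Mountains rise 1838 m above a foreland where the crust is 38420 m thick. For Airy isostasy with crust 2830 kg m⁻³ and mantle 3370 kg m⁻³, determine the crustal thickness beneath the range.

Root depth r = h ρ_c / (ρ_m − ρ_c) = 1838 m × 2830 / 540 = 9632 m.
Total thickness = T + h + r = 38420 m + 1838 m + 9632 m = 49900 m.

49900 m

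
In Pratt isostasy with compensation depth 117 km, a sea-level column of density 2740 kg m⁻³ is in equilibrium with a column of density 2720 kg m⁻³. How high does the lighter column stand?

0.86 km

ρ_ref D = ρ (D + h) → h = D (ρ_ref − ρ)/ρ.
h = 117 km × (2740 − 2720)/2720 = 0.86 km.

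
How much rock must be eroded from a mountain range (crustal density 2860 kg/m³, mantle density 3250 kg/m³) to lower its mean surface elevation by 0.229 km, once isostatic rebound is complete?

Net drop Δ = e − u = e − e ρ_c/ρ_m = e (ρ_m − ρ_c)/ρ_m.
e = Δ ρ_m/(ρ_m − ρ_c) = 0.229 km × 3250/390 = 1.91 km.

1.91 km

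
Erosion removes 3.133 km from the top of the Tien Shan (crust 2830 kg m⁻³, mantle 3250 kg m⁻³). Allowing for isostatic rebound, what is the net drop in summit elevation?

0.405 km

Rebound u = e ρ_c/ρ_m = 3.133 km × 2830/3250 = 2.728 km.
Net surface drop = e − u = 3.133 km − 2.728 km = e (ρ_m − ρ_c)/ρ_m = 0.405 km.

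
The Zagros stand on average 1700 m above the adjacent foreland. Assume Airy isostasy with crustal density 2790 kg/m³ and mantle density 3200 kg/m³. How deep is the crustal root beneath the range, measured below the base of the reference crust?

11600 m

By Archimedes' principle applied to the lithosphere: the weight of the topography is balanced by the buoyancy of the root, ρ_c h = (ρ_m − ρ_c) r.
r = h · ρ_c / (ρ_m − ρ_c) = 1700 m × 2790 / (3200 − 2790) = 11600 m.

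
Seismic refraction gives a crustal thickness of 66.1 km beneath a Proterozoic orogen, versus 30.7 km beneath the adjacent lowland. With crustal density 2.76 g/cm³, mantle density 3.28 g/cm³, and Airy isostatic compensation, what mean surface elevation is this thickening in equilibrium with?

5.61 km

Excess crust Δ = 66.1 km − 30.7 km = 35.4 km, split between elevation h and root r with h + r = Δ.
Airy balance ρ_c h = (ρ_m − ρ_c) r gives r = h ρ_c/(ρ_m − ρ_c), so h (1 + ρ_c/(ρ_m − ρ_c)) = Δ, i.e. h = Δ (ρ_m − ρ_c)/ρ_m.
h = 35.4 km × 0.52/3.28 = 5.61 km.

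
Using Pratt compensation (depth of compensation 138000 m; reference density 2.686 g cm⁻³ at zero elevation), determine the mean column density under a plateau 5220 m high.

Pratt balance: ρ_ref D = ρ (D + h).
ρ = ρ_ref D/(D + h) = 2.686 × 138000 m/(138000 m + 5220 m) = 2.59 g cm⁻³.

2.59 g cm⁻³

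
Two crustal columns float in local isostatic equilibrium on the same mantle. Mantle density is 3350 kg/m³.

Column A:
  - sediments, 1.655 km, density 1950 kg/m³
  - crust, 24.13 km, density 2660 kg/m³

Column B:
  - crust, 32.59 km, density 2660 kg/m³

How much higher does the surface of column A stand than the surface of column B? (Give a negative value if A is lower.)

For any compensation level in the mantle, the mantle terms cancel and isostasy reduces to e = (Σt_A − Σt_B) − (Σ(ρt)_A − Σ(ρt)_B) / ρ_m.
Σt_A = 25.785 km; Σt_B = 32.59 km; Σ(ρt)_A = 67413.05; Σ(ρt)_B = 86689.4 (in km·kg/m³).
e = (25.785 − 32.59) − (67413.05 − 86689.4) / 3350 = −1.05 km.

−1.05 km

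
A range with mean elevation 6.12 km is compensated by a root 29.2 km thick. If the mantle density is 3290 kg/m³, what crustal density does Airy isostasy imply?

ρ_c h = (ρ_m − ρ_c) r → ρ_c (h + r) = ρ_m r → ρ_c = ρ_m r / (h + r).
ρ_c = 3290 × 29.2 km / (6.12 km + 29.2 km) = 2720 kg/m³.

2720 kg/m³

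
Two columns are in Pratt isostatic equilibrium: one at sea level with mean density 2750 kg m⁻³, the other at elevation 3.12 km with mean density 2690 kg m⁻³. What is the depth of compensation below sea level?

140 km

ρ_ref D = ρ (D + h) → D (ρ_ref − ρ) = ρ h.
D = ρ h/(ρ_ref − ρ) = 2690 × 3.12 km/(2750 − 2690) = 140 km.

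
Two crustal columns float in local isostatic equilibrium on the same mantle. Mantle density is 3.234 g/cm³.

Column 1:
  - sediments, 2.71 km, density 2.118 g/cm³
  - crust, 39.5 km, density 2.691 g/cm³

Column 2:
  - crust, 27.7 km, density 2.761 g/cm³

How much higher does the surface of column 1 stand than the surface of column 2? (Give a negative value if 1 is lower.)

For any compensation level in the mantle, the mantle terms cancel and isostasy reduces to e = (Σt_1 − Σt_2) − (Σ(ρt)_1 − Σ(ρt)_2) / ρ_m.
Σt_1 = 42.21 km; Σt_2 = 27.7 km; Σ(ρt)_1 = 112.03428; Σ(ρt)_2 = 76.4797 (in km·g/cm³).
e = (42.21 − 27.7) − (112.03428 − 76.4797) / 3.234 = 3.52 km.

3.52 km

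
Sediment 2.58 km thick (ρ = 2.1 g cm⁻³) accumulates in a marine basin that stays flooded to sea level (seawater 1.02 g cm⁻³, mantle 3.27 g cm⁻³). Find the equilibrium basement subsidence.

Submarine loading: the sediment displaces seawater, and the subsidence is in turn flooded, so s (ρ_m − ρ_w) = t (ρ_sed − ρ_w).
s = 2.58 km × (2.1 − 1.02) / (3.27 − 1.02) = 1.24 km.

1.24 km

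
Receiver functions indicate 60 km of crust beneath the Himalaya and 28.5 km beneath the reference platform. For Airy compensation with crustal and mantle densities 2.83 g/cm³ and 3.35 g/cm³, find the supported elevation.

4.89 km

Excess crust Δ = 60 km − 28.5 km = 31.5 km, split between elevation h and root r with h + r = Δ.
Airy balance ρ_c h = (ρ_m − ρ_c) r gives r = h ρ_c/(ρ_m − ρ_c), so h (1 + ρ_c/(ρ_m − ρ_c)) = Δ, i.e. h = Δ (ρ_m − ρ_c)/ρ_m.
h = 31.5 km × 0.52/3.35 = 4.89 km.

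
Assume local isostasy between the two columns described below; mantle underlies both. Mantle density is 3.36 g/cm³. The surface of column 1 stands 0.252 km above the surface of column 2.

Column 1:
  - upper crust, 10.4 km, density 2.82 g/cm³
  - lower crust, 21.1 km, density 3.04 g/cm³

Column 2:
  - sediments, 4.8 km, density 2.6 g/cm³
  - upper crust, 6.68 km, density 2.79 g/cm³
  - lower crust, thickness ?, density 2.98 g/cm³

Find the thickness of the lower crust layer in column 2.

Take the compensation level at the base of the deeper column (depth z_c below the surface of column 1) and equate Σ ρ_i t_i down to z_c; mantle fills any gap and the z_c terms cancel.
Column 1: 10.4×2.82 + 21.1×3.04 + (z_c − 31.5)×3.36
Column 2: 0.252×0 + 4.8×2.6 + 6.68×2.79 + x×2.98 + (z_c − 0.252 − 11.48 − x)×3.36
The z_c×3.36 term appears on both sides and cancels. Collect the known terms of each column as K = Σ(ρt)_known − 3.36 × (depth of known layers): K_1 = 93.472 − 3.36×31.5 = −12.368; K_2 = 31.1172 − 3.36×(0.252 + 11.48) = −8.30232.
Balance: K_1 = K_2 − x×(3.36 − 2.98), so x = (K_2 − K_1)/(3.36 − 2.98) = 4.06568/0.38 = 10.7 km.

10.7 km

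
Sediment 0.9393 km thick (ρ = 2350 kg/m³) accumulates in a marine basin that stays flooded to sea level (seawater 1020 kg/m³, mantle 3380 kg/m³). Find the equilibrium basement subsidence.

Submarine loading: the sediment displaces seawater, and the subsidence is in turn flooded, so s (ρ_m − ρ_w) = t (ρ_sed − ρ_w).
s = 0.9393 km × (2350 − 1020) / (3380 − 1020) = 0.529 km.

0.529 km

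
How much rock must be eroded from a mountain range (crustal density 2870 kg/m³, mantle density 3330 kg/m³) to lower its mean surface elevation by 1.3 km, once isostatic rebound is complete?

9.41 km

Net drop Δ = e − u = e − e ρ_c/ρ_m = e (ρ_m − ρ_c)/ρ_m.
e = Δ ρ_m/(ρ_m − ρ_c) = 1.3 km × 3330/460 = 9.41 km.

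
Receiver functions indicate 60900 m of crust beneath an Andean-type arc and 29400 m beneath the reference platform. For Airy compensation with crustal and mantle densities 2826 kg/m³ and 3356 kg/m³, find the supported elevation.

4970 m

Excess crust Δ = 60900 m − 29400 m = 31500 m, split between elevation h and root r with h + r = Δ.
Airy balance ρ_c h = (ρ_m − ρ_c) r gives r = h ρ_c/(ρ_m − ρ_c), so h (1 + ρ_c/(ρ_m − ρ_c)) = Δ, i.e. h = Δ (ρ_m − ρ_c)/ρ_m.
h = 31500 m × 530/3356 = 4970 m.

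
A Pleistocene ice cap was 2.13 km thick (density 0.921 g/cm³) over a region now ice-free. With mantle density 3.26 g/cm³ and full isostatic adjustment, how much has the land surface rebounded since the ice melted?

Removing the load lets mantle flow back in; uplift u satisfies ρ_ice t = ρ_m u.
u = t ρ_ice/ρ_m = 2.13 km × 0.921/3.26 = 0.602 km.

0.602 km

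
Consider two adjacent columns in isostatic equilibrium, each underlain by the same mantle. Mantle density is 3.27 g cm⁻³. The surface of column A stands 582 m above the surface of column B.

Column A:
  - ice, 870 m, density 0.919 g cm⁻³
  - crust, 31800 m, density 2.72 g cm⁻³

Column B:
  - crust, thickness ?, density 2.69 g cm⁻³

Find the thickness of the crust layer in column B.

30400 m

Take the compensation level at the base of the deeper column (depth z_c below the surface of column A) and equate Σ ρ_i t_i down to z_c; mantle fills any gap and the z_c terms cancel.
Column A: 870×0.919 + 31800×2.72 + (z_c − 32670)×3.27
Column B: 582×0 + x×2.69 + (z_c − 582 − 0 − x)×3.27
The z_c×3.27 term appears on both sides and cancels. Collect the known terms of each column as K = Σ(ρt)_known − 3.27 × (depth of known layers): K_A = 87295.53 − 3.27×32670 = −19535.37; K_B = 0 − 3.27×(582 + 0) = −1903.14.
Balance: K_A = K_B − x×(3.27 − 2.69), so x = (K_B − K_A)/(3.27 − 2.69) = 17632.2/0.58 = 30400 m.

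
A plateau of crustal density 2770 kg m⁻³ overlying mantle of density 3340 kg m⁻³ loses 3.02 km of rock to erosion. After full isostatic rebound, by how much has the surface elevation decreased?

0.515 km

Rebound u = e ρ_c/ρ_m = 3.02 km × 2770/3340 = 2.505 km.
Net surface drop = e − u = 3.02 km − 2.505 km = e (ρ_m − ρ_c)/ρ_m = 0.515 km.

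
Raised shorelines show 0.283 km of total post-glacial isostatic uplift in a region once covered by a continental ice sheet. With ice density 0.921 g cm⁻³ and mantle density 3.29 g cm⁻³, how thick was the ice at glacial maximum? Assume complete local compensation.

1.01 km

u = t ρ_ice/ρ_m → t = u ρ_m/ρ_ice = 0.283 km × 3.29/0.921 = 1.01 km.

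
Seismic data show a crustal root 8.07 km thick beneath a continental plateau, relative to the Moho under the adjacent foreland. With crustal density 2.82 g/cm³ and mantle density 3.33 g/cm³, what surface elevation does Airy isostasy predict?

Isostatic balance requires: ρ_c h = (ρ_m − ρ_c) r.
h = r (ρ_m − ρ_c) / ρ_c = 8.07 km × (3.33 − 2.82) / 2.82 = 1.46 km.

1.46 km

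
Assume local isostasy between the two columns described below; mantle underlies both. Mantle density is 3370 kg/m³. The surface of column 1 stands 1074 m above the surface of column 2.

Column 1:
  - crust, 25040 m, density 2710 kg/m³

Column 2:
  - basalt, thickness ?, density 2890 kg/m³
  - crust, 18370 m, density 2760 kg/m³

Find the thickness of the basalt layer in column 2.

3540 m

Take the compensation level at the base of the deeper column (depth z_c below the surface of column 1) and equate Σ ρ_i t_i down to z_c; mantle fills any gap and the z_c terms cancel.
Column 1: 25040×2710 + (z_c − 25040)×3370
Column 2: 1074×0 + x×2890 + 18370×2760 + (z_c − 1074 − 18370 − x)×3370
The z_c×3370 term appears on both sides and cancels. Collect the known terms of each column as K = Σ(ρt)_known − 3370 × (depth of known layers): K_1 = 67858400 − 3370×25040 = −16526400; K_2 = 50701200 − 3370×(1074 + 18370) = −14825080.
Balance: K_1 = K_2 − x×(3370 − 2890), so x = (K_2 − K_1)/(3370 − 2890) = 1701320/480 = 3540 m.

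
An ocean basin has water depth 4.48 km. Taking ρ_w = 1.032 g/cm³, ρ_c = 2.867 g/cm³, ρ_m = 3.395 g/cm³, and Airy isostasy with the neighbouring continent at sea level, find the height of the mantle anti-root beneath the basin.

Equating mass per unit area of the two columns: replacing crust with seawater at the top is compensated by replacing crust with mantle at the base: d (ρ_c − ρ_w) = a (ρ_m − ρ_c).
a = d (ρ_c − ρ_w)/(ρ_m − ρ_c) = 4.48 km × 1.835/0.528 = 15.6 km.

15.6 km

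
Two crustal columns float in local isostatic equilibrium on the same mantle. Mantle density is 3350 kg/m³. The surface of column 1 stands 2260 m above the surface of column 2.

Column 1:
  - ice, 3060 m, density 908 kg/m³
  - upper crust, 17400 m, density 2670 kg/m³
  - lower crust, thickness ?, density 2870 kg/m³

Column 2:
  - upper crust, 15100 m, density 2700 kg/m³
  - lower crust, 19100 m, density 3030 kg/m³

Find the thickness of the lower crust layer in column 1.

8740 m

Take the compensation level at the base of the deeper column (depth z_c below the surface of column 1) and equate Σ ρ_i t_i down to z_c; mantle fills any gap and the z_c terms cancel.
Column 1: 3060×908 + 17400×2670 + x×2870 + (z_c − 20460 − x)×3350
Column 2: 2260×0 + 15100×2700 + 19100×3030 + (z_c − 2260 − 34200)×3350
The z_c×3350 term appears on both sides and cancels. Collect the known terms of each column as K = Σ(ρt)_known − 3350 × (depth of known layers): K_1 = 49236480 − 3350×20460 = −19304520; K_2 = 98643000 − 3350×(2260 + 34200) = −23498000.
Balance: K_1 − x×(3350 − 2870) = K_2, so x = (K_1 − K_2)/(3350 − 2870) = 4193480/480 = 8740 m.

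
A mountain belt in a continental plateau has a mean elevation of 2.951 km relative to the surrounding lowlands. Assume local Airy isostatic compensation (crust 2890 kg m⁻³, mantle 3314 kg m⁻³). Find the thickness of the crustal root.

Isostatic balance requires: the weight of the topography is balanced by the buoyancy of the root, ρ_c h = (ρ_m − ρ_c) r.
r = h · ρ_c / (ρ_m − ρ_c) = 2.951 km × 2890 / (3314 − 2890) = 20.1 km.

20.1 km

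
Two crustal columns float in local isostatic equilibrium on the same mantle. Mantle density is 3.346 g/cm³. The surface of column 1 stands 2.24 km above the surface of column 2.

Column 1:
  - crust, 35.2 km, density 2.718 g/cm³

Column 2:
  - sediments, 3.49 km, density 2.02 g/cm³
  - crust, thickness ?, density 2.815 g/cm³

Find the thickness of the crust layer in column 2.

18.8 km

Take the compensation level at the base of the deeper column (depth z_c below the surface of column 1) and equate Σ ρ_i t_i down to z_c; mantle fills any gap and the z_c terms cancel.
Column 1: 35.2×2.718 + (z_c − 35.2)×3.346
Column 2: 2.24×0 + 3.49×2.02 + x×2.815 + (z_c − 2.24 − 3.49 − x)×3.346
The z_c×3.346 term appears on both sides and cancels. Collect the known terms of each column as K = Σ(ρt)_known − 3.346 × (depth of known layers): K_1 = 95.6736 − 3.346×35.2 = −22.1056; K_2 = 7.0498 − 3.346×(2.24 + 3.49) = −12.12278.
Balance: K_1 = K_2 − x×(3.346 − 2.815), so x = (K_2 − K_1)/(3.346 − 2.815) = 9.98282/0.531 = 18.8 km.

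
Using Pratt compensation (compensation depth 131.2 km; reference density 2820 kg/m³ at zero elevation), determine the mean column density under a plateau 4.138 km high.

Pratt balance: ρ_ref D = ρ (D + h).
ρ = ρ_ref D/(D + h) = 2820 × 131.2 km/(131.2 km + 4.138 km) = 2730 kg/m³.

2730 kg/m³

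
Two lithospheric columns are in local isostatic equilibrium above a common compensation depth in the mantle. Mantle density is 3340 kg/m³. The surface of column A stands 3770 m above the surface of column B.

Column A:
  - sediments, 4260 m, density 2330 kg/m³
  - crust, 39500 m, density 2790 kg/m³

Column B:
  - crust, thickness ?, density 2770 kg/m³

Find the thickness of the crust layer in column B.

23600 m

Take the compensation level at the base of the deeper column (depth z_c below the surface of column A) and equate Σ ρ_i t_i down to z_c; mantle fills any gap and the z_c terms cancel.
Column A: 4260×2330 + 39500×2790 + (z_c − 43760)×3340
Column B: 3770×0 + x×2770 + (z_c − 3770 − 0 − x)×3340
The z_c×3340 term appears on both sides and cancels. Collect the known terms of each column as K = Σ(ρt)_known − 3340 × (depth of known layers): K_A = 120130800 − 3340×43760 = −26027600; K_B = 0 − 3340×(3770 + 0) = −12591800.
Balance: K_A = K_B − x×(3340 − 2770), so x = (K_B − K_A)/(3340 − 2770) = 13435800/570 = 23600 m.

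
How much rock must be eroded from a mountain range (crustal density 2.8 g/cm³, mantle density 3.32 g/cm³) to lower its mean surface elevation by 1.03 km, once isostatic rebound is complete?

Net drop Δ = e − u = e − e ρ_c/ρ_m = e (ρ_m − ρ_c)/ρ_m.
e = Δ ρ_m/(ρ_m − ρ_c) = 1.03 km × 3.32/0.52 = 6.58 km.

6.58 km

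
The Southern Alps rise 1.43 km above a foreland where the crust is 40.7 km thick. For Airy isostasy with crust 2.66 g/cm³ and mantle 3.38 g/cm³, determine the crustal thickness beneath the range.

47.4 km

Root depth r = h ρ_c / (ρ_m − ρ_c) = 1.43 km × 2.66 / 0.72 = 5.283 km.
Total thickness = T + h + r = 40.7 km + 1.43 km + 5.283 km = 47.4 km.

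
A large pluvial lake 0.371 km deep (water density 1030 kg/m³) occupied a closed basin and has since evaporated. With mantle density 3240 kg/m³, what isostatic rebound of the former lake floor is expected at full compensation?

0.118 km

u = d ρ_w/ρ_m = 0.371 km × 1030/3240 = 0.118 km.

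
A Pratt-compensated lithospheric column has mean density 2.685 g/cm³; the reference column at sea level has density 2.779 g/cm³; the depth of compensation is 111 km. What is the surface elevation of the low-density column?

3.89 km

ρ_ref D = ρ (D + h) → h = D (ρ_ref − ρ)/ρ.
h = 111 km × (2.779 − 2.685)/2.685 = 3.89 km.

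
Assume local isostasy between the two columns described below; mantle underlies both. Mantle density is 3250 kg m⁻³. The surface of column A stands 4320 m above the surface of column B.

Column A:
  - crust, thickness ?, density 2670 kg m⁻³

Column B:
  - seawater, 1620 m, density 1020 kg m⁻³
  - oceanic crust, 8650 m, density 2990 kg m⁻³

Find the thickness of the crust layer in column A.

Take the compensation level at the base of the deeper column (depth z_c below the surface of column A) and equate Σ ρ_i t_i down to z_c; mantle fills any gap and the z_c terms cancel.
Column A: x×2670 + (z_c − 0 − x)×3250
Column B: 4320×0 + 1620×1020 + 8650×2990 + (z_c − 4320 − 10270)×3250
The z_c×3250 term appears on both sides and cancels. Collect the known terms of each column as K = Σ(ρt)_known − 3250 × (depth of known layers): K_A = 0 − 3250×0 = 0; K_B = 27515900 − 3250×(4320 + 10270) = −19901600.
Balance: K_A − x×(3250 − 2670) = K_B, so x = (K_A − K_B)/(3250 − 2670) = 19901600/580 = 34300 m.

34300 m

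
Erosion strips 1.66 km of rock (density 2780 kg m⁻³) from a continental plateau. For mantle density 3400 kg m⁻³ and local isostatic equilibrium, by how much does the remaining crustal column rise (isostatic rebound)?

1.36 km

Unloading: uplift u = e ρ_c/ρ_m = 1.66 km × 2780/3400 = 1.36 km.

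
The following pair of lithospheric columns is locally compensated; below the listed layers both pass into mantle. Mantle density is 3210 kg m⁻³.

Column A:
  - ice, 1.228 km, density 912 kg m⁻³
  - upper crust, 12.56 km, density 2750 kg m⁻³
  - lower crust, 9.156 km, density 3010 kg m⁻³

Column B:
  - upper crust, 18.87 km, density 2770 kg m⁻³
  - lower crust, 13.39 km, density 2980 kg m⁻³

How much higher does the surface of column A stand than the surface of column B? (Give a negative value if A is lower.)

−0.296 km

For any compensation level in the mantle, the mantle terms cancel and isostasy reduces to e = (Σt_A − Σt_B) − (Σ(ρt)_A − Σ(ρt)_B) / ρ_m.
Σt_A = 22.944 km; Σt_B = 32.26 km; Σ(ρt)_A = 63219.496; Σ(ρt)_B = 92172.1 (in km·kg m⁻³).
e = (22.944 − 32.26) − (63219.496 − 92172.1) / 3210 = −0.296 km.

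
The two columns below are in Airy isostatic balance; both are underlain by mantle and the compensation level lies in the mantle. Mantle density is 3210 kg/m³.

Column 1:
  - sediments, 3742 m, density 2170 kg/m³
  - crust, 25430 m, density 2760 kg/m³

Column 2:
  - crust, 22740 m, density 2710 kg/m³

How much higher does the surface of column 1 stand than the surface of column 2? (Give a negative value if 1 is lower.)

For any compensation level in the mantle, the mantle terms cancel and isostasy reduces to e = (Σt_1 − Σt_2) − (Σ(ρt)_1 − Σ(ρt)_2) / ρ_m.
Σt_1 = 29172 m; Σt_2 = 22740 m; Σ(ρt)_1 = 78306940; Σ(ρt)_2 = 61625400 (in m·kg/m³).
e = (29172 − 22740) − (78306940 − 61625400) / 3210 = 1240 m.

1240 m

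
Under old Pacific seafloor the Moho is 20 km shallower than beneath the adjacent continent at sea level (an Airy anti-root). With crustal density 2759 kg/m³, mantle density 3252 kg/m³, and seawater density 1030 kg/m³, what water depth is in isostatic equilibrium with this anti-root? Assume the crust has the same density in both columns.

5.7 km

Replacing a thickness d of crust by seawater at the top must be balanced by replacing crust with mantle at the base: d (ρ_c − ρ_w) = a (ρ_m − ρ_c).
d = a (ρ_m − ρ_c)/(ρ_c − ρ_w) = 20 km × 493/1729 = 5.7 km.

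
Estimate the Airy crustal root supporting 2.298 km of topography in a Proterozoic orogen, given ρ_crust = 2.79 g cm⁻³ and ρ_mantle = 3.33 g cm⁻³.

Equating mass per unit area of the two columns: the weight of the topography is balanced by the buoyancy of the root, ρ_c h = (ρ_m − ρ_c) r.
r = h · ρ_c / (ρ_m − ρ_c) = 2.298 km × 2.79 / (3.33 − 2.79) = 11.9 km.

11.9 km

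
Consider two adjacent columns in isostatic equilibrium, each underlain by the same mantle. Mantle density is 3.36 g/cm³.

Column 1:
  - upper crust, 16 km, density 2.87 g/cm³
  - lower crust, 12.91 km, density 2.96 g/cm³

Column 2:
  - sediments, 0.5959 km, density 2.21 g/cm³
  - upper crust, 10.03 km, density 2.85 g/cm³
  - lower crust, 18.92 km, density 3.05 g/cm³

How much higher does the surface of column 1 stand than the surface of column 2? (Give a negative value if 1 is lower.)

0.398 km

For any compensation level in the mantle, the mantle terms cancel and isostasy reduces to e = (Σt_1 − Σt_2) − (Σ(ρt)_1 − Σ(ρt)_2) / ρ_m.
Σt_1 = 28.91 km; Σt_2 = 29.5459 km; Σ(ρt)_1 = 84.1336; Σ(ρt)_2 = 87.608439 (in km·g/cm³).
e = (28.91 − 29.5459) − (84.1336 − 87.608439) / 3.36 = 0.398 km.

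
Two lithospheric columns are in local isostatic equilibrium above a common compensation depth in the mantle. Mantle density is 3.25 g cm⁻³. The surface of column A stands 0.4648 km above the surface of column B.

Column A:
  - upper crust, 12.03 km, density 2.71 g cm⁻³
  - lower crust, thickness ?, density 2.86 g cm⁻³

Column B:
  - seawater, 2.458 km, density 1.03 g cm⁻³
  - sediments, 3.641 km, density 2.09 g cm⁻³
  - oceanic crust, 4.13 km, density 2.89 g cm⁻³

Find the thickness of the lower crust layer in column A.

15.9 km

Take the compensation level at the base of the deeper column (depth z_c below the surface of column A) and equate Σ ρ_i t_i down to z_c; mantle fills any gap and the z_c terms cancel.
Column A: 12.03×2.71 + x×2.86 + (z_c − 12.03 − x)×3.25
Column B: 0.4648×0 + 2.458×1.03 + 3.641×2.09 + 4.13×2.89 + (z_c − 0.4648 − 10.229)×3.25
The z_c×3.25 term appears on both sides and cancels. Collect the known terms of each column as K = Σ(ρt)_known − 3.25 × (depth of known layers): K_A = 32.6013 − 3.25×12.03 = −6.4962; K_B = 22.07713 − 3.25×(0.4648 + 10.229) = −12.67772.
Balance: K_A − x×(3.25 − 2.86) = K_B, so x = (K_A − K_B)/(3.25 − 2.86) = 6.18152/0.39 = 15.9 km.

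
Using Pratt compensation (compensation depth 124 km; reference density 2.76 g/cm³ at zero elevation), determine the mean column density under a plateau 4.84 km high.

Pratt balance: ρ_ref D = ρ (D + h).
ρ = ρ_ref D/(D + h) = 2.76 × 124 km/(124 km + 4.84 km) = 2.66 g/cm³.

2.66 g/cm³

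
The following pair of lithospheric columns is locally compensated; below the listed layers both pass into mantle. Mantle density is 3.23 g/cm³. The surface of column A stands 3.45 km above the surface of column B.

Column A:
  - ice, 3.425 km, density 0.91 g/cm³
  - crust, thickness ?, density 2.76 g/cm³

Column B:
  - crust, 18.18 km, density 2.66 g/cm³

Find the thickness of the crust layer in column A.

Take the compensation level at the base of the deeper column (depth z_c below the surface of column A) and equate Σ ρ_i t_i down to z_c; mantle fills any gap and the z_c terms cancel.
Column A: 3.425×0.91 + x×2.76 + (z_c − 3.425 − x)×3.23
Column B: 3.45×0 + 18.18×2.66 + (z_c − 3.45 − 18.18)×3.23
The z_c×3.23 term appears on both sides and cancels. Collect the known terms of each column as K = Σ(ρt)_known − 3.23 × (depth of known layers): K_A = 3.11675 − 3.23×3.425 = −7.946; K_B = 48.3588 − 3.23×(3.45 + 18.18) = −21.5061.
Balance: K_A − x×(3.23 − 2.76) = K_B, so x = (K_A − K_B)/(3.23 − 2.76) = 13.5601/0.47 = 28.9 km.

28.9 km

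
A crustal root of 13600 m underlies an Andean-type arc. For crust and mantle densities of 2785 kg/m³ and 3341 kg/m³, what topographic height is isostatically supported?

Isostatic balance requires: ρ_c h = (ρ_m − ρ_c) r.
h = r (ρ_m − ρ_c) / ρ_c = 13600 m × (3341 − 2785) / 2785 = 2720 m.

2720 m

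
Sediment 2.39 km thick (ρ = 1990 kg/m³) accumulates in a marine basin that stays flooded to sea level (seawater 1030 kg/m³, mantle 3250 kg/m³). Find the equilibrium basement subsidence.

1.03 km

Submarine loading: the sediment displaces seawater, and the subsidence is in turn flooded, so s (ρ_m − ρ_w) = t (ρ_sed − ρ_w).
s = 2.39 km × (1990 − 1030) / (3250 − 1030) = 1.03 km.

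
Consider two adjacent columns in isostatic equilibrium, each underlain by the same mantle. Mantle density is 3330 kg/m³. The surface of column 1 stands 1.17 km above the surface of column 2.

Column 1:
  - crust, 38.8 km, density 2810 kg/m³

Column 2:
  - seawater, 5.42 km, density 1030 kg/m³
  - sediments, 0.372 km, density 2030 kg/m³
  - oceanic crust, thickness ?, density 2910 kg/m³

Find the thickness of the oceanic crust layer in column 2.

7.93 km

Take the compensation level at the base of the deeper column (depth z_c below the surface of column 1) and equate Σ ρ_i t_i down to z_c; mantle fills any gap and the z_c terms cancel.
Column 1: 38.8×2810 + (z_c − 38.8)×3330
Column 2: 1.17×0 + 5.42×1030 + 0.372×2030 + x×2910 + (z_c − 1.17 − 5.792 − x)×3330
The z_c×3330 term appears on both sides and cancels. Collect the known terms of each column as K = Σ(ρt)_known − 3330 × (depth of known layers): K_1 = 109028 − 3330×38.8 = −20176; K_2 = 6337.76 − 3330×(1.17 + 5.792) = −16845.7.
Balance: K_1 = K_2 − x×(3330 − 2910), so x = (K_2 − K_1)/(3330 − 2910) = 3330.3/420 = 7.93 km.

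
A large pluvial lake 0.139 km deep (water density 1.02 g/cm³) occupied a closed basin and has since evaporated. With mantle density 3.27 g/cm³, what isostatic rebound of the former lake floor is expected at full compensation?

0.0434 km

u = d ρ_w/ρ_m = 0.139 km × 1.02/3.27 = 0.0434 km.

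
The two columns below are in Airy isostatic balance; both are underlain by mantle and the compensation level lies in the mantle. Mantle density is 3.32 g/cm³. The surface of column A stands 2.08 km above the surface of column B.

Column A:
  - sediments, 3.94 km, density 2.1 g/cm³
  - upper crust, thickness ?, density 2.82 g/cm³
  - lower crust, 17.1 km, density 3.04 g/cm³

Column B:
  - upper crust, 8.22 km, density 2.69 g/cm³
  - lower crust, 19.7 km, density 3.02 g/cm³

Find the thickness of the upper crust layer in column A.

16.8 km

Take the compensation level at the base of the deeper column (depth z_c below the surface of column A) and equate Σ ρ_i t_i down to z_c; mantle fills any gap and the z_c terms cancel.
Column A: 3.94×2.1 + x×2.82 + 17.1×3.04 + (z_c − 21.04 − x)×3.32
Column B: 2.08×0 + 8.22×2.69 + 19.7×3.02 + (z_c − 2.08 − 27.92)×3.32
The z_c×3.32 term appears on both sides and cancels. Collect the known terms of each column as K = Σ(ρt)_known − 3.32 × (depth of known layers): K_A = 60.258 − 3.32×21.04 = −9.5948; K_B = 81.6058 − 3.32×(2.08 + 27.92) = −17.9942.
Balance: K_A − x×(3.32 − 2.82) = K_B, so x = (K_A − K_B)/(3.32 − 2.82) = 8.3994/0.5 = 16.8 km.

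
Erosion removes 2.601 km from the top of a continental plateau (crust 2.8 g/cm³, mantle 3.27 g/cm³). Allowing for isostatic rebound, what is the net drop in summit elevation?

0.374 km

Rebound u = e ρ_c/ρ_m = 2.601 km × 2.8/3.27 = 2.227 km.
Net surface drop = e − u = 2.601 km − 2.227 km = e (ρ_m − ρ_c)/ρ_m = 0.374 km.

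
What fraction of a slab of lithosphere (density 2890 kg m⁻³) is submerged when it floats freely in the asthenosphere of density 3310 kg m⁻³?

0.873

Submerged fraction = ρ_obj/ρ_fluid = 2890/3310 = 0.873.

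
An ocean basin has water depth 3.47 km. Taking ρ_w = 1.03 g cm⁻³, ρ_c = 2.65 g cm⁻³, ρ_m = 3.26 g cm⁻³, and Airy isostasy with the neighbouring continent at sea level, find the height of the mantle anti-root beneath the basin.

9.22 km

Isostatic balance requires: replacing crust with seawater at the top is compensated by replacing crust with mantle at the base: d (ρ_c − ρ_w) = a (ρ_m − ρ_c).
a = d (ρ_c − ρ_w)/(ρ_m − ρ_c) = 3.47 km × 1.62/0.61 = 9.22 km.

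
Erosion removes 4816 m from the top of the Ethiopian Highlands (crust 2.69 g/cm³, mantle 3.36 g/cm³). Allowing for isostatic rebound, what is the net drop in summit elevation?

960 m

Rebound u = e ρ_c/ρ_m = 4816 m × 2.69/3.36 = 3856 m.
Net surface drop = e − u = 4816 m − 3856 m = e (ρ_m − ρ_c)/ρ_m = 960 m.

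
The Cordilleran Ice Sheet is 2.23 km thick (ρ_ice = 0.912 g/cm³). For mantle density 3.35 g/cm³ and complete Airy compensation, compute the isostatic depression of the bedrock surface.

0.607 km

Equating mass per unit area of the two columns: the ice load ρ_ice t is balanced by mantle displaced below, ρ_m s.
s = t ρ_ice / ρ_m = 2.23 km × 0.912/3.35 = 0.607 km.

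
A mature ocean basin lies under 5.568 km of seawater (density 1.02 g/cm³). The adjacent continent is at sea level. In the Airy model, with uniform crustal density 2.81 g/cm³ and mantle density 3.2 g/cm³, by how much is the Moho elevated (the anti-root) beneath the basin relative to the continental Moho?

25.6 km

Isostatic balance requires: replacing crust with seawater at the top is compensated by replacing crust with mantle at the base: d (ρ_c − ρ_w) = a (ρ_m − ρ_c).
a = d (ρ_c − ρ_w)/(ρ_m − ρ_c) = 5.568 km × 1.79/0.39 = 25.6 km.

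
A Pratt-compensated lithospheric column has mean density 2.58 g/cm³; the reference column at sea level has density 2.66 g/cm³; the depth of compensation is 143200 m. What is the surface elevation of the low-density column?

ρ_ref D = ρ (D + h) → h = D (ρ_ref − ρ)/ρ.
h = 143200 m × (2.66 − 2.58)/2.58 = 4440 m.

4440 m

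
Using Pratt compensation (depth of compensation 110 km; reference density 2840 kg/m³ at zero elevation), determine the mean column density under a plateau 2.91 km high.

Pratt balance: ρ_ref D = ρ (D + h).
ρ = ρ_ref D/(D + h) = 2840 × 110 km/(110 km + 2.91 km) = 2770 kg/m³.

2770 kg/m³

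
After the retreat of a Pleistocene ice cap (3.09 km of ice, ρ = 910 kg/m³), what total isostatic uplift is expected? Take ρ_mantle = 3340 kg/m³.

Removing the load lets mantle flow back in; uplift u satisfies ρ_ice t = ρ_m u.
u = t ρ_ice/ρ_m = 3.09 km × 910/3340 = 0.842 km.

0.842 km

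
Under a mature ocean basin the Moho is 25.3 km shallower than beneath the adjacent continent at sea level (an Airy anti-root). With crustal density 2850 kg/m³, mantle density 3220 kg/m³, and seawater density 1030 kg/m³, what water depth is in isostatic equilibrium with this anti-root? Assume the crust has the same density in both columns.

5.14 km

Replacing a thickness d of crust by seawater at the top must be balanced by replacing crust with mantle at the base: d (ρ_c − ρ_w) = a (ρ_m − ρ_c).
d = a (ρ_m − ρ_c)/(ρ_c − ρ_w) = 25.3 km × 370/1820 = 5.14 km.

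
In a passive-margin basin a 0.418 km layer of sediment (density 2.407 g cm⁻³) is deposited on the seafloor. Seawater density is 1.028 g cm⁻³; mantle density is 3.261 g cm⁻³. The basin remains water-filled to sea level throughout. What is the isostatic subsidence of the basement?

Submarine loading: the sediment displaces seawater, and the subsidence is in turn flooded, so s (ρ_m − ρ_w) = t (ρ_sed − ρ_w).
s = 0.418 km × (2.407 − 1.028) / (3.261 − 1.028) = 0.258 km.

0.258 km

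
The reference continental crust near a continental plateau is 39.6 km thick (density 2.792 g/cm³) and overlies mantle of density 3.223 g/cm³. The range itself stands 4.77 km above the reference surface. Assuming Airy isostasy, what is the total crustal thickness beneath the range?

Root depth r = h ρ_c / (ρ_m − ρ_c) = 4.77 km × 2.792 / 0.431 = 30.9 km.
Total thickness = T + h + r = 39.6 km + 4.77 km + 30.9 km = 75.3 km.

75.3 km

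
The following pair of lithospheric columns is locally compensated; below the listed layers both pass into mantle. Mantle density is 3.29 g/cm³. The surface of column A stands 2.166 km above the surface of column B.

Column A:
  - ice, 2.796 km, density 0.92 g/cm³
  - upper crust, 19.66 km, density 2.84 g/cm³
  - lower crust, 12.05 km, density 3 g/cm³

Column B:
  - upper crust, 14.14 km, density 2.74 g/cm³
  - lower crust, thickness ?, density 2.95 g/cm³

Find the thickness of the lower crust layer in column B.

12 km

Take the compensation level at the base of the deeper column (depth z_c below the surface of column A) and equate Σ ρ_i t_i down to z_c; mantle fills any gap and the z_c terms cancel.
Column A: 2.796×0.92 + 19.66×2.84 + 12.05×3 + (z_c − 34.506)×3.29
Column B: 2.166×0 + 14.14×2.74 + x×2.95 + (z_c − 2.166 − 14.14 − x)×3.29
The z_c×3.29 term appears on both sides and cancels. Collect the known terms of each column as K = Σ(ρt)_known − 3.29 × (depth of known layers): K_A = 94.55672 − 3.29×34.506 = −18.96802; K_B = 38.7436 − 3.29×(2.166 + 14.14) = −14.90314.
Balance: K_A = K_B − x×(3.29 − 2.95), so x = (K_B − K_A)/(3.29 − 2.95) = 4.06488/0.34 = 12 km.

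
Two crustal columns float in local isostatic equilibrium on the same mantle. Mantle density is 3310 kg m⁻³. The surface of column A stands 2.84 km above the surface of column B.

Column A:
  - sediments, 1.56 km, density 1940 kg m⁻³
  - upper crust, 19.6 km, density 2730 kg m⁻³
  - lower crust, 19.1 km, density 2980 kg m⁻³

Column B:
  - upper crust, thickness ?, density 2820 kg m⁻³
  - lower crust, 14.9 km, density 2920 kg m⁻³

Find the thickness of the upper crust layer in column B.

9.38 km

Take the compensation level at the base of the deeper column (depth z_c below the surface of column A) and equate Σ ρ_i t_i down to z_c; mantle fills any gap and the z_c terms cancel.
Column A: 1.56×1940 + 19.6×2730 + 19.1×2980 + (z_c − 40.26)×3310
Column B: 2.84×0 + x×2820 + 14.9×2920 + (z_c − 2.84 − 14.9 − x)×3310
The z_c×3310 term appears on both sides and cancels. Collect the known terms of each column as K = Σ(ρt)_known − 3310 × (depth of known layers): K_A = 113452.4 − 3310×40.26 = −19808.2; K_B = 43508 − 3310×(2.84 + 14.9) = −15211.4.
Balance: K_A = K_B − x×(3310 − 2820), so x = (K_B − K_A)/(3310 − 2820) = 4596.8/490 = 9.38 km.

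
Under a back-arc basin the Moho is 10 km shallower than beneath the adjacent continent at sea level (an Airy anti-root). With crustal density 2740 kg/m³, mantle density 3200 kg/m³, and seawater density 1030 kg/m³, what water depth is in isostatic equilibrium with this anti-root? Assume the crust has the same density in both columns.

2.69 km

Replacing a thickness d of crust by seawater at the top must be balanced by replacing crust with mantle at the base: d (ρ_c − ρ_w) = a (ρ_m − ρ_c).
d = a (ρ_m − ρ_c)/(ρ_c − ρ_w) = 10 km × 460/1710 = 2.69 km.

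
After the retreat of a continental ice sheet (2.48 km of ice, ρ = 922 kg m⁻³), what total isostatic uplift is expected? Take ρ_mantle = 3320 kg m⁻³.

Removing the load lets mantle flow back in; uplift u satisfies ρ_ice t = ρ_m u.
u = t ρ_ice/ρ_m = 2.48 km × 922/3320 = 0.689 km.

0.689 km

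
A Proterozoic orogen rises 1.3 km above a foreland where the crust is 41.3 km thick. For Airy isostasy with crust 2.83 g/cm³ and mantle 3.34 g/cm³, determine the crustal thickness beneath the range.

Root depth r = h ρ_c / (ρ_m − ρ_c) = 1.3 km × 2.83 / 0.51 = 7.214 km.
Total thickness = T + h + r = 41.3 km + 1.3 km + 7.214 km = 49.8 km.

49.8 km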